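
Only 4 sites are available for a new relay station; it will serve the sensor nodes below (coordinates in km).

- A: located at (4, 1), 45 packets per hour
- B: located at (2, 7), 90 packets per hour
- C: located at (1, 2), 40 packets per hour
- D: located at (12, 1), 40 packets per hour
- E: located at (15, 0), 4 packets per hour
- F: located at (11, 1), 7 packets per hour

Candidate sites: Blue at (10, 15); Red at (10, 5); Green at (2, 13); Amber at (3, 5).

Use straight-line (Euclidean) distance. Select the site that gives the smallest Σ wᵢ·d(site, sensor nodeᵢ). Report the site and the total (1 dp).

Amber, total 1039.6 km

Total weighted distance at each candidate:
  Blue (10, 15): total = 3063.3
  Red (10, 5): total = 1682.2
  Green (2, 13): total = 2332.6
  Amber (3, 5): total = 1039.6
Minimum is at Amber with total 1039.6 km.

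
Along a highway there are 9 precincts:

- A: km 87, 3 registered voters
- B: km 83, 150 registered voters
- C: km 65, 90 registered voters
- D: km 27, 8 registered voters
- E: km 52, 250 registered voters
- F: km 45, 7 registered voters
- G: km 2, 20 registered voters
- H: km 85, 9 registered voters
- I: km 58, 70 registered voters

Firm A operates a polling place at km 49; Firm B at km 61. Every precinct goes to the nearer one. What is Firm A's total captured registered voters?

285

The indifferent point is the midpoint (49+61)/2 = 55; precincts left of it (closer to Firm A at 49) go to Firm A, those right go to Firm B.
  G at 2 (w=20) → Firm A
  D at 27 (w=8) → Firm A
  F at 45 (w=7) → Firm A
  E at 52 (w=250) → Firm A
  I at 58 (w=70) → Firm B
  C at 65 (w=90) → Firm B
  B at 83 (w=150) → Firm B
  H at 85 (w=9) → Firm B
  A at 87 (w=3) → Firm B
Firm A captures 285; Firm B captures 322.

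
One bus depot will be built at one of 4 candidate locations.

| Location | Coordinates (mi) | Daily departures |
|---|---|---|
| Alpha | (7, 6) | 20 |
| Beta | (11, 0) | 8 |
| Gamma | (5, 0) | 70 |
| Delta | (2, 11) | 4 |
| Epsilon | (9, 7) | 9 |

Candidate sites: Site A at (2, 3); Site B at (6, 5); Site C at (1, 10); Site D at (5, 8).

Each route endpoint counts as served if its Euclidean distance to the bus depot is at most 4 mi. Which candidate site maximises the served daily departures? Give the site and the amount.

Site B, covering 29

Coverage radius r = 4 mi; a point is covered iff (Δx)²+(Δy)² ≤ 4² = 16.
  Site A (2, 3): covers {none} → 0
  Site B (6, 5): covers {Alpha, Epsilon} → 29
  Site C (1, 10): covers {Delta} → 4
  Site D (5, 8): covers {Alpha} → 20
Maximum coverage at Site B: 29 daily departures.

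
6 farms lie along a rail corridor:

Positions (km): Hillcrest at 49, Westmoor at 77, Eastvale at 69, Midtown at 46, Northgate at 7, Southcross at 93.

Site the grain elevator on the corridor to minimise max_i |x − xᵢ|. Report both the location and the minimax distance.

location 50, max distance 43

The 1-center on a line is the midpoint of the two extreme points: leftmost at 7, rightmost at 93.
Optimal location = (7 + 93)/2 = 50; maximum distance = (93 − 7)/2 = 43.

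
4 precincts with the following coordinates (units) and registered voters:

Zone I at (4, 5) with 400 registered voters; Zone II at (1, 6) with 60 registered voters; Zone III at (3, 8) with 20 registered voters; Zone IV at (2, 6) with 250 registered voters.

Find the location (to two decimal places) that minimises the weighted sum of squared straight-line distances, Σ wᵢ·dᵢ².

The minimiser of Σwᵢ‖p−pᵢ‖² is the weighted centroid p* = (Σwᵢpᵢ)/(Σwᵢ).
Σwᵢ = 730.
Σwᵢxᵢ = 400·4 + 60·1 + 20·3 + 250·2 = 2220.
Σwᵢyᵢ = 400·5 + 60·6 + 20·8 + 250·6 = 4020.
x* = 2220/730 = 3.04, y* = 4020/730 = 5.51.

(3.04, 5.51)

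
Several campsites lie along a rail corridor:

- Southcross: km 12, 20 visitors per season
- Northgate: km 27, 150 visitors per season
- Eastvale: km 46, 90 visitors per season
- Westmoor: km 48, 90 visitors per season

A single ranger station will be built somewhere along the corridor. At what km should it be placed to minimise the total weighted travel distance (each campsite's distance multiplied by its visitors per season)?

x = 46

For a sum of weighted absolute distances on a line, the optimum is the weighted median (not the mean). Total weight W = 350; half-weight = 175.
Sort by position and accumulate weight:
  km 12 (Southcross, w=20) → cum 20
  km 27 (Northgate, w=150) → cum 170
  km 46 (Eastvale, w=90) → cum 260  ≥ 175 → median here
  km 48 (Westmoor, w=90) → cum 350
Optimal location: km 46.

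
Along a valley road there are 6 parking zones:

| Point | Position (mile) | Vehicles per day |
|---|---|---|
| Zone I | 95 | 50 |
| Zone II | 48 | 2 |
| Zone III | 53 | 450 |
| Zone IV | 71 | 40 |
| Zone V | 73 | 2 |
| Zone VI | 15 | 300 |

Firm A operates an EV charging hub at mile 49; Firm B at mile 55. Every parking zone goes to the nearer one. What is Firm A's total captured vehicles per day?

The indifferent point is the midpoint (49+55)/2 = 52; parking zones left of it (closer to Firm A at 49) go to Firm A, those right go to Firm B.
  Zone VI at 15 (w=300) → Firm A
  Zone II at 48 (w=2) → Firm A
  Zone III at 53 (w=450) → Firm B
  Zone IV at 71 (w=40) → Firm B
  Zone V at 73 (w=2) → Firm B
  Zone I at 95 (w=50) → Firm B
Firm A captures 302; Firm B captures 542.

302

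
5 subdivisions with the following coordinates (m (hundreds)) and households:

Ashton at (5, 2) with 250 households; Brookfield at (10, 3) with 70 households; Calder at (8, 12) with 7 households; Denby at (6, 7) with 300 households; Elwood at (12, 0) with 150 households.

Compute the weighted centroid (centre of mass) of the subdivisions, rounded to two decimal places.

(7.21, 3.72)

The minimiser of Σwᵢ‖p−pᵢ‖² is the weighted centroid p* = (Σwᵢpᵢ)/(Σwᵢ).
Σwᵢ = 777.
Σwᵢxᵢ = 250·5 + 70·10 + 7·8 + 300·6 + 150·12 = 5606.
Σwᵢyᵢ = 250·2 + 70·3 + 7·12 + 300·7 + 150·0 = 2894.
x* = 5606/777 = 7.21, y* = 2894/777 = 3.72.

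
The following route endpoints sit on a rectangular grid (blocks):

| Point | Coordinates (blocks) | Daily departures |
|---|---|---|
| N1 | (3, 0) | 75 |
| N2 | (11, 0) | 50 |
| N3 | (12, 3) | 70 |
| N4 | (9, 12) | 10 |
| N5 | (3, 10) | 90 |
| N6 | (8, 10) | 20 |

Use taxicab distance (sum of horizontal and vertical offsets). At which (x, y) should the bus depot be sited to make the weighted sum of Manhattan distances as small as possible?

(3, 3)

Manhattan distance separates: Σwᵢ(|x−xᵢ|+|y−yᵢ|) = Σwᵢ|x−xᵢ| + Σwᵢ|y−yᵢ|, so x and y are optimised independently as 1-D weighted medians.
Total weight W = 315; half = 157.5.
x-coordinate, sorted with cumulative weight:
  x=3 (N1, w=75) cum 75
  x=3 (N5, w=90) cum 165  ← median
  x=8 (N6, w=20) cum 185
  x=9 (N4, w=10) cum 195
  x=11 (N2, w=50) cum 245
  x=12 (N3, w=70) cum 315
⇒ x* = 3
y-coordinate, sorted with cumulative weight:
  y=0 (N1, w=75) cum 75
  y=0 (N2, w=50) cum 125
  y=3 (N3, w=70) cum 195  ← median
  y=10 (N5, w=90) cum 285
  y=10 (N6, w=20) cum 305
  y=12 (N4, w=10) cum 315
⇒ y* = 3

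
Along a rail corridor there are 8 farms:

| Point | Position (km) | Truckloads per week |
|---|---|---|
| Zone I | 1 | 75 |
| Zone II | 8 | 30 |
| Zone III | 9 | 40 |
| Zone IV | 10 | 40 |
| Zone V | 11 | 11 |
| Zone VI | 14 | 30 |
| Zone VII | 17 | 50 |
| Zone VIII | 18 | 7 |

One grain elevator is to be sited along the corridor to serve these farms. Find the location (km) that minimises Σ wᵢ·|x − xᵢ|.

x = 9

For a sum of weighted absolute distances on a line, the optimum is the weighted median (not the mean). Total weight W = 283; half-weight = 141.5.
Sort by position and accumulate weight:
  km 1 (Zone I, w=75) → cum 75
  km 8 (Zone II, w=30) → cum 105
  km 9 (Zone III, w=40) → cum 145  ≥ 141.5 → median here
  km 10 (Zone IV, w=40) → cum 185
  km 11 (Zone V, w=11) → cum 196
  km 14 (Zone VI, w=30) → cum 226
  km 17 (Zone VII, w=50) → cum 276
  km 18 (Zone VIII, w=7) → cum 283
Optimal location: km 9.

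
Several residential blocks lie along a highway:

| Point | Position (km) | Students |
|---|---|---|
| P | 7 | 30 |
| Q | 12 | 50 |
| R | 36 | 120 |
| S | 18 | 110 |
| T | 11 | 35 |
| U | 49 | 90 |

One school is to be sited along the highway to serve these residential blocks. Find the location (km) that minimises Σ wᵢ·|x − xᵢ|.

For a sum of weighted absolute distances on a line, the optimum is the weighted median (not the mean). Total weight W = 435; half-weight = 217.5.
Sort by position and accumulate weight:
  km 7 (P, w=30) → cum 30
  km 11 (T, w=35) → cum 65
  km 12 (Q, w=50) → cum 115
  km 18 (S, w=110) → cum 225  ≥ 217.5 → median here
  km 36 (R, w=120) → cum 345
  km 49 (U, w=90) → cum 435
Optimal location: km 18.

x = 18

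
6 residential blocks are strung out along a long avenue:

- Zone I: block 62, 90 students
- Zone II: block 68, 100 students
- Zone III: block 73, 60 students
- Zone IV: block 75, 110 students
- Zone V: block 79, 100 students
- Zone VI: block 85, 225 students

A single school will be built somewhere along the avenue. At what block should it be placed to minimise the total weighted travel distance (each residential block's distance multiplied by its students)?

For a sum of weighted absolute distances on a line, the optimum is the weighted median (not the mean). Total weight W = 685; half-weight = 342.5.
Sort by position and accumulate weight:
  block 62 (Zone I, w=90) → cum 90
  block 68 (Zone II, w=100) → cum 190
  block 73 (Zone III, w=60) → cum 250
  block 75 (Zone IV, w=110) → cum 360  ≥ 342.5 → median here
  block 79 (Zone V, w=100) → cum 460
  block 85 (Zone VI, w=225) → cum 685
Optimal location: block 75.

x = 75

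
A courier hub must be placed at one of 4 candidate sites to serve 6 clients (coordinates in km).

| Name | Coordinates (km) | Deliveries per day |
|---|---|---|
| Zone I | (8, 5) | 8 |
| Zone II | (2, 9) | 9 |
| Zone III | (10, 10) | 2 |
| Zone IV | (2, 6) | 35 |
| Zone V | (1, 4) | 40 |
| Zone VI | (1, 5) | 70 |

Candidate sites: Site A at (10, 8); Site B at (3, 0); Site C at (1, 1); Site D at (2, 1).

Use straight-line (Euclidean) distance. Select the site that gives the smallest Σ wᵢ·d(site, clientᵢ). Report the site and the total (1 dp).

Site C, total 741.0 km

Total weighted distance at each candidate:
  Site A (10, 8): total = 1452.1
  Site B (3, 0): total = 931.2
  Site C (1, 1): total = 741.0
  Site D (2, 1): total = 743.9
Minimum is at Site C with total 741.0 km.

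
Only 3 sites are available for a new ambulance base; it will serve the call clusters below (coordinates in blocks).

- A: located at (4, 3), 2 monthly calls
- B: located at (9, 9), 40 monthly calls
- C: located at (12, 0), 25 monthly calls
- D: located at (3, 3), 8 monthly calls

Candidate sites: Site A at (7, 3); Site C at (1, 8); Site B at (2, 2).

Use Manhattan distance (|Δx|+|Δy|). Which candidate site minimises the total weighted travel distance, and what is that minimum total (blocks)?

Total weighted distance at each candidate:
  Site A (7, 3): total = 558
  Site C (1, 8): total = 907
  Site B (2, 2): total = 882
Minimum is at Site A with total 558 blocks.

Site A, total 558 blocks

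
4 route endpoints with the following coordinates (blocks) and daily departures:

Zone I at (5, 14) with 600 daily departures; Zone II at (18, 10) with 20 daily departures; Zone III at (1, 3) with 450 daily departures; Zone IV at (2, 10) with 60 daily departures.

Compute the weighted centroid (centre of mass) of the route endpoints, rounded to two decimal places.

The minimiser of Σwᵢ‖p−pᵢ‖² is the weighted centroid p* = (Σwᵢpᵢ)/(Σwᵢ).
Σwᵢ = 1130.
Σwᵢxᵢ = 600·5 + 20·18 + 450·1 + 60·2 = 3930.
Σwᵢyᵢ = 600·14 + 20·10 + 450·3 + 60·10 = 10550.
x* = 3930/1130 = 3.48, y* = 10550/1130 = 9.34.

(3.48, 9.34)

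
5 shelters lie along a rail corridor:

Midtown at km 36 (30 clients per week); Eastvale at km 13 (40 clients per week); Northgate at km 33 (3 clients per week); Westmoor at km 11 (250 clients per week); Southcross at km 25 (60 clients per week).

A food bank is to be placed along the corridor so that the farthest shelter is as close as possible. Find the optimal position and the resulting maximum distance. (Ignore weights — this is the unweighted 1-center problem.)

location 23.5, max distance 12.5

The 1-center on a line is the midpoint of the two extreme points: leftmost at 11, rightmost at 36.
Optimal location = (11 + 36)/2 = 23.5; maximum distance = (36 − 11)/2 = 12.5.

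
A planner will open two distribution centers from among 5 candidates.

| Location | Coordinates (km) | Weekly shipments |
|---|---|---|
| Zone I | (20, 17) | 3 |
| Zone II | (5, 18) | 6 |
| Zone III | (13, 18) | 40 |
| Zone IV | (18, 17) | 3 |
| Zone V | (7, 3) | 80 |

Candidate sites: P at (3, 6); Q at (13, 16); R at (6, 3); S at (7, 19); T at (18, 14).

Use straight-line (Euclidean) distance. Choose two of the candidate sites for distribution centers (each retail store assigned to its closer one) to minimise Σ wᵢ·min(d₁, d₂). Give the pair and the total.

Evaluate every pair (each demand assigned to the nearer of the two):
  {Q, R}: total = 246.0
  {R, S}: total = 409.7
  {R, T}: total = 437.6
  {P, Q}: total = 566.0
  {P, S}: total = 729.7
  {P, T}: total = 748.9
  {P, R}: total = 892.5
  {Q, S}: total = 1275.4
  {Q, T}: total = 1294.7
  {S, T}: total = 1521.1
Best pair: {Q, R} with total 246.0.

{Q, R}, total 246.0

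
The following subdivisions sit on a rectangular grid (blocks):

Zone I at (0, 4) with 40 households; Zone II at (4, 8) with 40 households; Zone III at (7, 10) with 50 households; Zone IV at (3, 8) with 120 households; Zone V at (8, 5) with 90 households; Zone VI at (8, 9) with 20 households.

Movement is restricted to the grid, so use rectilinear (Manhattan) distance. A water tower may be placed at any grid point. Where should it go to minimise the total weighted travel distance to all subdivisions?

Manhattan distance separates: Σwᵢ(|x−xᵢ|+|y−yᵢ|) = Σwᵢ|x−xᵢ| + Σwᵢ|y−yᵢ|, so x and y are optimised independently as 1-D weighted medians.
Total weight W = 360; half = 180.
x-coordinate, sorted with cumulative weight:
  x=0 (Zone I, w=40) cum 40
  x=3 (Zone IV, w=120) cum 160
  x=4 (Zone II, w=40) cum 200  ← median
  x=7 (Zone III, w=50) cum 250
  x=8 (Zone V, w=90) cum 340
  x=8 (Zone VI, w=20) cum 360
⇒ x* = 4
y-coordinate, sorted with cumulative weight:
  y=4 (Zone I, w=40) cum 40
  y=5 (Zone V, w=90) cum 130
  y=8 (Zone II, w=40) cum 170
  y=8 (Zone IV, w=120) cum 290  ← median
  y=9 (Zone VI, w=20) cum 310
  y=10 (Zone III, w=50) cum 360
⇒ y* = 8

(4, 8)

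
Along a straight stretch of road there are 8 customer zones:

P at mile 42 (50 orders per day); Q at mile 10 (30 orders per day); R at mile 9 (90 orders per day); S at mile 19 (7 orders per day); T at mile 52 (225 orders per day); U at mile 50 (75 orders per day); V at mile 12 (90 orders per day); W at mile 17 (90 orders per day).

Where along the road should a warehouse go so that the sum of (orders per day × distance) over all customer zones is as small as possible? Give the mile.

x = 42

For a sum of weighted absolute distances on a line, the optimum is the weighted median (not the mean). Total weight W = 657; half-weight = 328.5.
Sort by position and accumulate weight:
  mile 9 (R, w=90) → cum 90
  mile 10 (Q, w=30) → cum 120
  mile 12 (V, w=90) → cum 210
  mile 17 (W, w=90) → cum 300
  mile 19 (S, w=7) → cum 307
  mile 42 (P, w=50) → cum 357  ≥ 328.5 → median here
  mile 50 (U, w=75) → cum 432
  mile 52 (T, w=225) → cum 657
Optimal location: mile 42.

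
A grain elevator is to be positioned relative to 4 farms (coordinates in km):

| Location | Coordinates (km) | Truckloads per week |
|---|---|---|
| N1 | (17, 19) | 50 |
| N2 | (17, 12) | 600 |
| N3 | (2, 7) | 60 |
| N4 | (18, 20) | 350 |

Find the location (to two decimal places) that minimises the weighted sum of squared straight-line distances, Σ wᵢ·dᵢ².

(16.48, 14.69)

The minimiser of Σwᵢ‖p−pᵢ‖² is the weighted centroid p* = (Σwᵢpᵢ)/(Σwᵢ).
Σwᵢ = 1060.
Σwᵢxᵢ = 50·17 + 600·17 + 60·2 + 350·18 = 17470.
Σwᵢyᵢ = 50·19 + 600·12 + 60·7 + 350·20 = 15570.
x* = 17470/1060 = 16.48, y* = 15570/1060 = 14.69.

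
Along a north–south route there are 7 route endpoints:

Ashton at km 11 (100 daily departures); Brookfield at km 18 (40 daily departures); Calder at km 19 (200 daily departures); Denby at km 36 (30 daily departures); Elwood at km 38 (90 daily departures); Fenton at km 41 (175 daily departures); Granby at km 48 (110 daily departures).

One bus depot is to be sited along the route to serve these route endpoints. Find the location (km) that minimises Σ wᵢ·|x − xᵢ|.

x = 38

For a sum of weighted absolute distances on a line, the optimum is the weighted median (not the mean). Total weight W = 745; half-weight = 372.5.
Sort by position and accumulate weight:
  km 11 (Ashton, w=100) → cum 100
  km 18 (Brookfield, w=40) → cum 140
  km 19 (Calder, w=200) → cum 340
  km 36 (Denby, w=30) → cum 370
  km 38 (Elwood, w=90) → cum 460  ≥ 372.5 → median here
  km 41 (Fenton, w=175) → cum 635
  km 48 (Granby, w=110) → cum 745
Optimal location: km 38.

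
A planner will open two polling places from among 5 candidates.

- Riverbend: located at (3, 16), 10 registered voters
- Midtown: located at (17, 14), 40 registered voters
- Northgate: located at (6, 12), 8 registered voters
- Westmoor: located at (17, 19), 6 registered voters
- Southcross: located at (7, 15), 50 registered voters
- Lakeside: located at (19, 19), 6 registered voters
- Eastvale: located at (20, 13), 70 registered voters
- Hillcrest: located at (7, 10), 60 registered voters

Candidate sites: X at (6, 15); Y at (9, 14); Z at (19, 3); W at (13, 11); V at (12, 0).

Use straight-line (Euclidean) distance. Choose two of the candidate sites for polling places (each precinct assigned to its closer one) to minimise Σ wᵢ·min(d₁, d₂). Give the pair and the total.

{X, W}, total 1234.8

Evaluate every pair (each demand assigned to the nearer of the two):
  {X, W}: total = 1234.8
  {Y, W}: total = 1295.5
  {X, Y}: total = 1590.8
  {Y, Z}: total = 1619.4
  {Y, V}: total = 1689.1
  {X, Z}: total = 1708.7
  {Z, W}: total = 1717.2
  {W, V}: total = 1717.2
  {X, V}: total = 1995.2
  {Z, V}: total = 3095.7
Best pair: {X, W} with total 1234.8.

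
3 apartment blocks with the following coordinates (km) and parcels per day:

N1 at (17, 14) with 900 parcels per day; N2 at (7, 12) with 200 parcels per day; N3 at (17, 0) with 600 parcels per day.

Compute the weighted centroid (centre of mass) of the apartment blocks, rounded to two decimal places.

The minimiser of Σwᵢ‖p−pᵢ‖² is the weighted centroid p* = (Σwᵢpᵢ)/(Σwᵢ).
Σwᵢ = 1700.
Σwᵢxᵢ = 900·17 + 200·7 + 600·17 = 26900.
Σwᵢyᵢ = 900·14 + 200·12 + 600·0 = 15000.
x* = 26900/1700 = 15.82, y* = 15000/1700 = 8.82.

(15.82, 8.82)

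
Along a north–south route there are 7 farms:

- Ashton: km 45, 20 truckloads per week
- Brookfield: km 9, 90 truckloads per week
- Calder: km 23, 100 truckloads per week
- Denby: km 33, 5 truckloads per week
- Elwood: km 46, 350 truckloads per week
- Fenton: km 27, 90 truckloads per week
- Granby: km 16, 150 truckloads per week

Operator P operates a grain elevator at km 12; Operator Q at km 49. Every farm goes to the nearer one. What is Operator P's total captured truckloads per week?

430

The indifferent point is the midpoint (12+49)/2 = 30.5; farms left of it (closer to Operator P at 12) go to Operator P, those right go to Operator Q.
  Brookfield at 9 (w=90) → Operator P
  Granby at 16 (w=150) → Operator P
  Calder at 23 (w=100) → Operator P
  Fenton at 27 (w=90) → Operator P
  Denby at 33 (w=5) → Operator Q
  Ashton at 45 (w=20) → Operator Q
  Elwood at 46 (w=350) → Operator Q
Operator P captures 430; Operator Q captures 375.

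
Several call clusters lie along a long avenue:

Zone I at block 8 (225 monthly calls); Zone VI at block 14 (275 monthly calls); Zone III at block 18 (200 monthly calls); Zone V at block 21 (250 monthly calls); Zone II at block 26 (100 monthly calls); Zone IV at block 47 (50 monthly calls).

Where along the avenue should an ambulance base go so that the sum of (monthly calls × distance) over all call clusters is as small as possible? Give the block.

For a sum of weighted absolute distances on a line, the optimum is the weighted median (not the mean). Total weight W = 1100; half-weight = 550.
Sort by position and accumulate weight:
  block 8 (Zone I, w=225) → cum 225
  block 14 (Zone VI, w=275) → cum 500
  block 18 (Zone III, w=200) → cum 700  ≥ 550 → median here
  block 21 (Zone V, w=250) → cum 950
  block 26 (Zone II, w=100) → cum 1050
  block 47 (Zone IV, w=50) → cum 1100
Optimal location: block 18.

x = 18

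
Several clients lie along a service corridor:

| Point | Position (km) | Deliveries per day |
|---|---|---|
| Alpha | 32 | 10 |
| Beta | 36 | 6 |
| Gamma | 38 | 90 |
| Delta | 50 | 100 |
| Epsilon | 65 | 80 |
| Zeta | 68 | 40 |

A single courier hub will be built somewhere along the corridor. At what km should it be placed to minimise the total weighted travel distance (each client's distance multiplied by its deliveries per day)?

x = 50

For a sum of weighted absolute distances on a line, the optimum is the weighted median (not the mean). Total weight W = 326; half-weight = 163.
Sort by position and accumulate weight:
  km 32 (Alpha, w=10) → cum 10
  km 36 (Beta, w=6) → cum 16
  km 38 (Gamma, w=90) → cum 106
  km 50 (Delta, w=100) → cum 206  ≥ 163 → median here
  km 65 (Epsilon, w=80) → cum 286
  km 68 (Zeta, w=40) → cum 326
Optimal location: km 50.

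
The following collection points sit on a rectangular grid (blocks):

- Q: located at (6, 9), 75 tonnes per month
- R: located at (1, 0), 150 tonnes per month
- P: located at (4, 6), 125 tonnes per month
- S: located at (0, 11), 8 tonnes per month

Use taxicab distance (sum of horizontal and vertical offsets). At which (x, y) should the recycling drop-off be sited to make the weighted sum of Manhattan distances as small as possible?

Manhattan distance separates: Σwᵢ(|x−xᵢ|+|y−yᵢ|) = Σwᵢ|x−xᵢ| + Σwᵢ|y−yᵢ|, so x and y are optimised independently as 1-D weighted medians.
Total weight W = 358; half = 179.
x-coordinate, sorted with cumulative weight:
  x=0 (S, w=8) cum 8
  x=1 (R, w=150) cum 158
  x=4 (P, w=125) cum 283  ← median
  x=6 (Q, w=75) cum 358
⇒ x* = 4
y-coordinate, sorted with cumulative weight:
  y=0 (R, w=150) cum 150
  y=6 (P, w=125) cum 275  ← median
  y=9 (Q, w=75) cum 350
  y=11 (S, w=8) cum 358
⇒ y* = 6

(4, 6)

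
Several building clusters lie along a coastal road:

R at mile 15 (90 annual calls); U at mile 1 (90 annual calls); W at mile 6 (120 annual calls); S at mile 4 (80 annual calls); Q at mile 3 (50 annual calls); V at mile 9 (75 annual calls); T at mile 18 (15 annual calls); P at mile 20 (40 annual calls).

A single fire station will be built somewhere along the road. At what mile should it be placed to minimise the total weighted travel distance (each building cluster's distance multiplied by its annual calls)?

x = 6

For a sum of weighted absolute distances on a line, the optimum is the weighted median (not the mean). Total weight W = 560; half-weight = 280.
Sort by position and accumulate weight:
  mile 1 (U, w=90) → cum 90
  mile 3 (Q, w=50) → cum 140
  mile 4 (S, w=80) → cum 220
  mile 6 (W, w=120) → cum 340  ≥ 280 → median here
  mile 9 (V, w=75) → cum 415
  mile 15 (R, w=90) → cum 505
  mile 18 (T, w=15) → cum 520
  mile 20 (P, w=40) → cum 560
Optimal location: mile 6.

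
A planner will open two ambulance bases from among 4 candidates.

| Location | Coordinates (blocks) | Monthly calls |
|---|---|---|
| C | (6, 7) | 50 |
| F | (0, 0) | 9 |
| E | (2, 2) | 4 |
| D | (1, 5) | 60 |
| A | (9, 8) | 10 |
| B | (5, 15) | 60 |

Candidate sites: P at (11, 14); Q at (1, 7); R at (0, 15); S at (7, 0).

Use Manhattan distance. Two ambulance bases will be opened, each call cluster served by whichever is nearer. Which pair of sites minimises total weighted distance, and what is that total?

{Q, R}, total 856

Evaluate every pair (each demand assigned to the nearer of the two):
  {Q, R}: total = 856
  {P, Q}: total = 966
  {Q, S}: total = 1267
  {R, S}: total = 1551
  {P, S}: total = 1651
  {P, R}: total = 1835
Best pair: {Q, R} with total 856.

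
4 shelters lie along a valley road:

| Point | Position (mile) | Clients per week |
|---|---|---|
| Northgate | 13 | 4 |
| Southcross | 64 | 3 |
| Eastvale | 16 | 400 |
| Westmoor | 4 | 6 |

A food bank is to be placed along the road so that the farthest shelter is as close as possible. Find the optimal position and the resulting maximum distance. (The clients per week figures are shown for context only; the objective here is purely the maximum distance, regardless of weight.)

The 1-center on a line is the midpoint of the two extreme points: leftmost at 4, rightmost at 64.
Optimal location = (4 + 64)/2 = 34; maximum distance = (64 − 4)/2 = 30.

location 34, max distance 30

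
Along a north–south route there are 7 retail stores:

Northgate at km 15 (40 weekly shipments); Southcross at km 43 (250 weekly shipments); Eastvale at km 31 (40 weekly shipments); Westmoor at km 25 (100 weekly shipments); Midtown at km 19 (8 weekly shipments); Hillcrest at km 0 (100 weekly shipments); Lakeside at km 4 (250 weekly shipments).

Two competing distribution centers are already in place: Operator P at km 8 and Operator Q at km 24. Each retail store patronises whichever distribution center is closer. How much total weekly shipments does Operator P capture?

The indifferent point is the midpoint (8+24)/2 = 16; retail stores left of it (closer to Operator P at 8) go to Operator P, those right go to Operator Q.
  Hillcrest at 0 (w=100) → Operator P
  Lakeside at 4 (w=250) → Operator P
  Northgate at 15 (w=40) → Operator P
  Midtown at 19 (w=8) → Operator Q
  Westmoor at 25 (w=100) → Operator Q
  Eastvale at 31 (w=40) → Operator Q
  Southcross at 43 (w=250) → Operator Q
Operator P captures 390; Operator Q captures 398.

390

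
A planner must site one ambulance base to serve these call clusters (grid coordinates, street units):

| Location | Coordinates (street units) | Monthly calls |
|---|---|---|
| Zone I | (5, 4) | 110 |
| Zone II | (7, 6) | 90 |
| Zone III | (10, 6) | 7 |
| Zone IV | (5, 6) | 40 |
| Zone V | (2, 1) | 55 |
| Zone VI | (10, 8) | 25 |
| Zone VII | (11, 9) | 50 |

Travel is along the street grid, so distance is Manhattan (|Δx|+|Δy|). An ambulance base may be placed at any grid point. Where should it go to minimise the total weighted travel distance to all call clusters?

(5, 6)

Manhattan distance separates: Σwᵢ(|x−xᵢ|+|y−yᵢ|) = Σwᵢ|x−xᵢ| + Σwᵢ|y−yᵢ|, so x and y are optimised independently as 1-D weighted medians.
Total weight W = 377; half = 188.5.
x-coordinate, sorted with cumulative weight:
  x=2 (Zone V, w=55) cum 55
  x=5 (Zone I, w=110) cum 165
  x=5 (Zone IV, w=40) cum 205  ← median
  x=7 (Zone II, w=90) cum 295
  x=10 (Zone III, w=7) cum 302
  x=10 (Zone VI, w=25) cum 327
  x=11 (Zone VII, w=50) cum 377
⇒ x* = 5
y-coordinate, sorted with cumulative weight:
  y=1 (Zone V, w=55) cum 55
  y=4 (Zone I, w=110) cum 165
  y=6 (Zone II, w=90) cum 255  ← median
  y=6 (Zone III, w=7) cum 262
  y=6 (Zone IV, w=40) cum 302
  y=8 (Zone VI, w=25) cum 327
  y=9 (Zone VII, w=50) cum 377
⇒ y* = 6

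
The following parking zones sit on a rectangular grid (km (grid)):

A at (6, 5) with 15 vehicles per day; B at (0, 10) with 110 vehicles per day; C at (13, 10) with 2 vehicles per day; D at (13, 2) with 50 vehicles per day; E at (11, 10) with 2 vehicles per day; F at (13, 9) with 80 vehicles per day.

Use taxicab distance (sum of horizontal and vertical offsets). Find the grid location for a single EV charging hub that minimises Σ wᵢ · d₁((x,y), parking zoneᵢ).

(13, 9)

Manhattan distance separates: Σwᵢ(|x−xᵢ|+|y−yᵢ|) = Σwᵢ|x−xᵢ| + Σwᵢ|y−yᵢ|, so x and y are optimised independently as 1-D weighted medians.
Total weight W = 259; half = 129.5.
x-coordinate, sorted with cumulative weight:
  x=0 (B, w=110) cum 110
  x=6 (A, w=15) cum 125
  x=11 (E, w=2) cum 127
  x=13 (C, w=2) cum 129
  x=13 (D, w=50) cum 179  ← median
  x=13 (F, w=80) cum 259
⇒ x* = 13
y-coordinate, sorted with cumulative weight:
  y=2 (D, w=50) cum 50
  y=5 (A, w=15) cum 65
  y=9 (F, w=80) cum 145  ← median
  y=10 (B, w=110) cum 255
  y=10 (C, w=2) cum 257
  y=10 (E, w=2) cum 259
⇒ y* = 9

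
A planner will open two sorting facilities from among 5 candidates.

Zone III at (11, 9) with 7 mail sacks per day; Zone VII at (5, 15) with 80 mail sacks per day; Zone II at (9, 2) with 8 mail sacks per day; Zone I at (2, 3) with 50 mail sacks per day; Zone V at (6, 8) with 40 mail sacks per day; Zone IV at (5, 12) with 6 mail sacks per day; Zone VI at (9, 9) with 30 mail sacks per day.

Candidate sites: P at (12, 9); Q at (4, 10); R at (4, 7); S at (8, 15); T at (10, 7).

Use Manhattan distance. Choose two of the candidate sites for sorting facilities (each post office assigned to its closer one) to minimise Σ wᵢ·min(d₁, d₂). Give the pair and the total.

{R, S}, total 1049

Evaluate every pair (each demand assigned to the nearer of the two):
  {R, S}: total = 1049
  {Q, S}: total = 1208
  {Q, R}: total = 1234
  {S, T}: total = 1235
  {Q, T}: total = 1267
  {P, Q}: total = 1285
  {R, T}: total = 1335
  {P, R}: total = 1353
  {P, S}: total = 1533
  {P, T}: total = 2045
Best pair: {R, S} with total 1049.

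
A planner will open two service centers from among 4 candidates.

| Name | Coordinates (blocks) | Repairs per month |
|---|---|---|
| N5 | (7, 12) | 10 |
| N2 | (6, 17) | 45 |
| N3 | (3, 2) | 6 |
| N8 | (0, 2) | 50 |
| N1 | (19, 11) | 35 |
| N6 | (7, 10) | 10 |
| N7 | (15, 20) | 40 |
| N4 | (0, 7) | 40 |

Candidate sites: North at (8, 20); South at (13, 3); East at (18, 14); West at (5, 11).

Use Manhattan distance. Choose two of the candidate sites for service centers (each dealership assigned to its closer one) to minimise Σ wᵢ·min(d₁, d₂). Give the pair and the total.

Evaluate every pair (each demand assigned to the nearer of the two):
  {East, West}: total = 2001
  {North, West}: total = 2181
  {North, South}: total = 2641
  {South, West}: total = 2751
  {South, East}: total = 2881
  {North, East}: total = 3123
Best pair: {East, West} with total 2001.

{East, West}, total 2001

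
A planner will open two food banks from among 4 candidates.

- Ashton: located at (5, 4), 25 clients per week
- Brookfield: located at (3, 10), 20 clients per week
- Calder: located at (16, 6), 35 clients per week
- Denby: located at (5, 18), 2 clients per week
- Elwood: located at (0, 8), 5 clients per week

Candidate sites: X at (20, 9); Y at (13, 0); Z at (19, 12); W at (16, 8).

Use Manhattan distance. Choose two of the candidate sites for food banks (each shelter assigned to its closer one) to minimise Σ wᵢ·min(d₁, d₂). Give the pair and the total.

{Y, W}, total 792

Evaluate every pair (each demand assigned to the nearer of the two):
  {Y, W}: total = 792
  {Z, W}: total = 865
  {X, W}: total = 867
  {X, Y}: total = 1058
  {Y, Z}: total = 1120
  {X, Z}: total = 1250
Best pair: {Y, W} with total 792.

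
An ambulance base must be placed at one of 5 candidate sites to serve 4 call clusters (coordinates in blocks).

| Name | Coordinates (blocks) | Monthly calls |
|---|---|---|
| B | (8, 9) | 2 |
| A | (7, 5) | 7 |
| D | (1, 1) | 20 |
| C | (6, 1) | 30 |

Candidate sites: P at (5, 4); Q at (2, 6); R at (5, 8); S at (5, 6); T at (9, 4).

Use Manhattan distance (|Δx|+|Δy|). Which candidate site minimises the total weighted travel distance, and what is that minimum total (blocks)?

P, total 297 blocks

Total weighted distance at each candidate:
  P (5, 4): total = 297
  Q (2, 6): total = 450
  R (5, 8): total = 503
  S (5, 6): total = 393
  T (9, 4): total = 433
Minimum is at P with total 297 blocks.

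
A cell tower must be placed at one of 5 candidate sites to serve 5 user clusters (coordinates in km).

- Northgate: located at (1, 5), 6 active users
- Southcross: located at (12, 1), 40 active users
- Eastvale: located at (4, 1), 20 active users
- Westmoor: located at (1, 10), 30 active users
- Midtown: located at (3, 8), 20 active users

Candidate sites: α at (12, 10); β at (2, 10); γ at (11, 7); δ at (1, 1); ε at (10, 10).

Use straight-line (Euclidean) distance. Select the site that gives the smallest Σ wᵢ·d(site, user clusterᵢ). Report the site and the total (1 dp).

β, total 827.9 km

Total weighted distance at each candidate:
  α (12, 10): total = 1187.7
  β (2, 10): total = 827.9
  γ (11, 7): total = 963.3
  δ (1, 1): total = 939.6
  ε (10, 10): total = 1062.5
Minimum is at β with total 827.9 km.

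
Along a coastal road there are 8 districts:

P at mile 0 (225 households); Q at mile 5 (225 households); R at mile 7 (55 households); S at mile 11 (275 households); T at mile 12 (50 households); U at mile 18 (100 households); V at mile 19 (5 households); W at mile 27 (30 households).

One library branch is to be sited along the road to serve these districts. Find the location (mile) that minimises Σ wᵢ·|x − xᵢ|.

For a sum of weighted absolute distances on a line, the optimum is the weighted median (not the mean). Total weight W = 965; half-weight = 482.5.
Sort by position and accumulate weight:
  mile 0 (P, w=225) → cum 225
  mile 5 (Q, w=225) → cum 450
  mile 7 (R, w=55) → cum 505  ≥ 482.5 → median here
  mile 11 (S, w=275) → cum 780
  mile 12 (T, w=50) → cum 830
  mile 18 (U, w=100) → cum 930
  mile 19 (V, w=5) → cum 935
  mile 27 (W, w=30) → cum 965
Optimal location: mile 7.

x = 7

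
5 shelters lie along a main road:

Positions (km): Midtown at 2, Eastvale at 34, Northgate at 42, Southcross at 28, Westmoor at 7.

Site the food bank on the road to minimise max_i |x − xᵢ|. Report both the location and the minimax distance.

location 22, max distance 20

The 1-center on a line is the midpoint of the two extreme points: leftmost at 2, rightmost at 42.
Optimal location = (2 + 42)/2 = 22; maximum distance = (42 − 2)/2 = 20.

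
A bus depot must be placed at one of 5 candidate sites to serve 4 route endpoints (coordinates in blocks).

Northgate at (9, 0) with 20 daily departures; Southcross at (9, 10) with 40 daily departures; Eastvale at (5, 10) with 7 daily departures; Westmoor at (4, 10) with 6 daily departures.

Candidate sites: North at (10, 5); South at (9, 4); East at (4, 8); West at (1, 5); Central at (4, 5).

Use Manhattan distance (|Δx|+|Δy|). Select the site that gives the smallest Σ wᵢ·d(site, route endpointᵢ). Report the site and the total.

Total weighted distance at each candidate:
  North (10, 5): total = 496
  South (9, 4): total = 456
  East (4, 8): total = 573
  West (1, 5): total = 891
  Central (4, 5): total = 672
Minimum is at South with total 456 blocks.

South, total 456 blocks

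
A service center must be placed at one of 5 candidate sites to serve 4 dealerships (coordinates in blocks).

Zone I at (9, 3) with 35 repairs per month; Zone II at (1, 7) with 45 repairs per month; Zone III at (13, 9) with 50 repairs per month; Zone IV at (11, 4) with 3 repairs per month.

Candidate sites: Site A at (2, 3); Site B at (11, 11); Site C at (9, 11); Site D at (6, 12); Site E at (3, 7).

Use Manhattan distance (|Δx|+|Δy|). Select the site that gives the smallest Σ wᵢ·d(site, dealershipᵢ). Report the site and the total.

Site E, total 1073 blocks

Total weighted distance at each candidate:
  Site A (2, 3): total = 1350
  Site B (11, 11): total = 1201
  Site C (9, 11): total = 1147
  Site D (6, 12): total = 1409
  Site E (3, 7): total = 1073
Minimum is at Site E with total 1073 blocks.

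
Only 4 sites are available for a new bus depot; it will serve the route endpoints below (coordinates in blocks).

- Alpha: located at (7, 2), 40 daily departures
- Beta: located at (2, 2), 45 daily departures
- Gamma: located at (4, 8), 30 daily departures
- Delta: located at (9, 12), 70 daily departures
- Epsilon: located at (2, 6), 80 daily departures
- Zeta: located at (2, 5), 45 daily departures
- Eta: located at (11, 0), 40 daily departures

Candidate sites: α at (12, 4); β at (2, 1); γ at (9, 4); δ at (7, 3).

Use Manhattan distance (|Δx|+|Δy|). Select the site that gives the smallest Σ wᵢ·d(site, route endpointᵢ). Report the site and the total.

δ, total 2555 blocks

Total weighted distance at each candidate:
  α (12, 4): total = 3605
  β (2, 1): total = 2795
  γ (9, 4): total = 2715
  δ (7, 3): total = 2555
Minimum is at δ with total 2555 blocks.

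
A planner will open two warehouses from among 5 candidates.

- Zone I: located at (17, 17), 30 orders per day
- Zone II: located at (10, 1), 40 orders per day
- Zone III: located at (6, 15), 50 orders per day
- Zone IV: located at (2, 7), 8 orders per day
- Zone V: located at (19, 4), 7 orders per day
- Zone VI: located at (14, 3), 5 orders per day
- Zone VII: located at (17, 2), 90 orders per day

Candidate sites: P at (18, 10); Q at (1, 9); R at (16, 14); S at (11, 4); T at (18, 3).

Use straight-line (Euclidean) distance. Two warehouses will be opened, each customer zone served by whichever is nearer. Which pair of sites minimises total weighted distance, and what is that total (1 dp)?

{R, T}, total 1209.6

Evaluate every pair (each demand assigned to the nearer of the two):
  {R, T}: total = 1209.6
  {Q, T}: total = 1316.5
  {S, T}: total = 1380.6
  {R, S}: total = 1440.8
  {P, T}: total = 1479.4
  {Q, S}: total = 1605.4
  {P, S}: total = 1646.3
  {P, Q}: total = 1910.7
  {P, R}: total = 2012.7
  {Q, R}: total = 2197.7
Best pair: {R, T} with total 1209.6.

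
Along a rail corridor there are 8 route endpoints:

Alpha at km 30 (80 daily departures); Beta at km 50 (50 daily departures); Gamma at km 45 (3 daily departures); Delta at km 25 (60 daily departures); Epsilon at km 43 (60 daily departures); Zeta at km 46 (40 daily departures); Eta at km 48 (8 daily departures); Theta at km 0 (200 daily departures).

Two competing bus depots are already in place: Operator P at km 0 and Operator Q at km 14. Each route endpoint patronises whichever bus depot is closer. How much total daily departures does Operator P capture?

200

The indifferent point is the midpoint (0+14)/2 = 7; route endpoints left of it (closer to Operator P at 0) go to Operator P, those right go to Operator Q.
  Theta at 0 (w=200) → Operator P
  Delta at 25 (w=60) → Operator Q
  Alpha at 30 (w=80) → Operator Q
  Epsilon at 43 (w=60) → Operator Q
  Gamma at 45 (w=3) → Operator Q
  Zeta at 46 (w=40) → Operator Q
  Eta at 48 (w=8) → Operator Q
  Beta at 50 (w=50) → Operator Q
Operator P captures 200; Operator Q captures 301.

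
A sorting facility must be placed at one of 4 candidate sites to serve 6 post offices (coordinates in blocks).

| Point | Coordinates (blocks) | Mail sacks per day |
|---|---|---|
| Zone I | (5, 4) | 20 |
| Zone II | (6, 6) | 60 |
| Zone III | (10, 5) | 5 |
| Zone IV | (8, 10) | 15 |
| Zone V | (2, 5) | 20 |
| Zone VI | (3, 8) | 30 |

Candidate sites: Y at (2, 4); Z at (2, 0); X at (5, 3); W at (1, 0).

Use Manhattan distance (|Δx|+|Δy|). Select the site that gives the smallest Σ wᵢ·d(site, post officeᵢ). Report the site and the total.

X, total 755 blocks

Total weighted distance at each candidate:
  Y (2, 4): total = 815
  Z (2, 0): total = 1415
  X (5, 3): total = 755
  W (1, 0): total = 1565
Minimum is at X with total 755 blocks.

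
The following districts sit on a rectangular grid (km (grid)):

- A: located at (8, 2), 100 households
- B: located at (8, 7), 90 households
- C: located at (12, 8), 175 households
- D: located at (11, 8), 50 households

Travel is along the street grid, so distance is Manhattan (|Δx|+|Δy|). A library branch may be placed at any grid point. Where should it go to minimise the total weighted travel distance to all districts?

Manhattan distance separates: Σwᵢ(|x−xᵢ|+|y−yᵢ|) = Σwᵢ|x−xᵢ| + Σwᵢ|y−yᵢ|, so x and y are optimised independently as 1-D weighted medians.
Total weight W = 415; half = 207.5.
x-coordinate, sorted with cumulative weight:
  x=8 (A, w=100) cum 100
  x=8 (B, w=90) cum 190
  x=11 (D, w=50) cum 240  ← median
  x=12 (C, w=175) cum 415
⇒ x* = 11
y-coordinate, sorted with cumulative weight:
  y=2 (A, w=100) cum 100
  y=7 (B, w=90) cum 190
  y=8 (C, w=175) cum 365  ← median
  y=8 (D, w=50) cum 415
⇒ y* = 8

(11, 8)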